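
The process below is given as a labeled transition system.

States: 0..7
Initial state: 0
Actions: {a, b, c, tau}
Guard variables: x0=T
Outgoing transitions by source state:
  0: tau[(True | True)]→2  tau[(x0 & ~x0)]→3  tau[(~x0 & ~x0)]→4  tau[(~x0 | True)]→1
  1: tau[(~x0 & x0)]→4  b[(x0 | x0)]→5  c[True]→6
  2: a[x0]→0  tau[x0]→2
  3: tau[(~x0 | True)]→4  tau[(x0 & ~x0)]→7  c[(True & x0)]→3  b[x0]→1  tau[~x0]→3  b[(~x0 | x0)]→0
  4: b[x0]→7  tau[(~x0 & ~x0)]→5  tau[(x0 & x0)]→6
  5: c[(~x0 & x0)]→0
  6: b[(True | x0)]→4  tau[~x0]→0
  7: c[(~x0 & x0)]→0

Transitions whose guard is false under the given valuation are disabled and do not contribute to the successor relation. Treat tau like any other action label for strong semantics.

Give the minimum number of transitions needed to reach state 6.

Answer: 2

Analysis:
Layered search for 6:
  depth 0: {0}
  depth 1: {1,2}
  depth 2: {5,6}
depth(6)=2, e.g. tau·c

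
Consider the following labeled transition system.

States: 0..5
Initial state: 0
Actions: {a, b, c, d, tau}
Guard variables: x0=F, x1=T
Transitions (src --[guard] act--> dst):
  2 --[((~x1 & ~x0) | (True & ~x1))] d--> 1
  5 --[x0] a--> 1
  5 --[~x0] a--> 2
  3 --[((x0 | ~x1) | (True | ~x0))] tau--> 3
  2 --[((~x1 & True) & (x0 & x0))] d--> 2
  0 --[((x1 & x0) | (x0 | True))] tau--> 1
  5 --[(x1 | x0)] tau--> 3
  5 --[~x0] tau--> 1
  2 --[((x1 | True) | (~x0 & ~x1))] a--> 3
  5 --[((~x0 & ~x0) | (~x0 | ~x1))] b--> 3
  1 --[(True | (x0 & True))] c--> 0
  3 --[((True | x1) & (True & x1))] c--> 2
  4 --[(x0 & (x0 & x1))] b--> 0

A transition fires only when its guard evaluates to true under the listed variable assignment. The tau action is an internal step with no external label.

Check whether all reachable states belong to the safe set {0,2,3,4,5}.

Answer: INVARIANT VIOLATED at state 1

Trace:
Inv-set: {0,2,3,4,5}
Reachable = {0,1}
  0: safe
  1: VIOLATES
reach 1 via tau — violates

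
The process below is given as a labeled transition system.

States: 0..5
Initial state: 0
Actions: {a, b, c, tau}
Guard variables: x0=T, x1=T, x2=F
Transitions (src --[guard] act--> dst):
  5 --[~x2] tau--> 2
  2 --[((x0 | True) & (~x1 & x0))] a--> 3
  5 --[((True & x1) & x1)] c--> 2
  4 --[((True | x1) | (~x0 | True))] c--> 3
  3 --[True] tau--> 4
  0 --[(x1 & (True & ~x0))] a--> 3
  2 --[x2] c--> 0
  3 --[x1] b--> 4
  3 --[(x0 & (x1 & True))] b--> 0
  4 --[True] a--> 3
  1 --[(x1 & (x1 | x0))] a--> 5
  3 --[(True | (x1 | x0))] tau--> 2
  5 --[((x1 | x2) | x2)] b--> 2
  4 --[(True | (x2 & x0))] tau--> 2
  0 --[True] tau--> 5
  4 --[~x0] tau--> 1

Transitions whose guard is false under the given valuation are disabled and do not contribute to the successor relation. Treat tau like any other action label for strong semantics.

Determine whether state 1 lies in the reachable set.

Answer: UNREACHABLE

Analysis:
After dropping false guards: 12 live edges.
depth 0: {0}
depth 1: {5}  cumulative {0,5}
depth 2: {2}  cumulative {0,2,5}
Reachable = {0,2,5}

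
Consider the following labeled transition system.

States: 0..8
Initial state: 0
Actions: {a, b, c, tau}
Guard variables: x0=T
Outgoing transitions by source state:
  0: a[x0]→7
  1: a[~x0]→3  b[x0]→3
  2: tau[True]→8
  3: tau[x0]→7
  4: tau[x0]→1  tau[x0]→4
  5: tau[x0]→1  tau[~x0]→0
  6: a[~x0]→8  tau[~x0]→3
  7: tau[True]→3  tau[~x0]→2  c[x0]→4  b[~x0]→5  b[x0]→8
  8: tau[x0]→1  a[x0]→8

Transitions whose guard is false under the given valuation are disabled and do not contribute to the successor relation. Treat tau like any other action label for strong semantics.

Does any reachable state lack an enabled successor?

Reach set: {0,1,3,4,7,8}
  0: a→7  [deg 1]
  1: b→3  [deg 1]
  3: tau→7  [deg 1]
  4: tau→1  tau→4  [deg 2]
  7: b→8  c→4  tau→3  [deg 3]
  8: a→8  tau→1  [deg 2]

Answer: DEADLOCK-FREE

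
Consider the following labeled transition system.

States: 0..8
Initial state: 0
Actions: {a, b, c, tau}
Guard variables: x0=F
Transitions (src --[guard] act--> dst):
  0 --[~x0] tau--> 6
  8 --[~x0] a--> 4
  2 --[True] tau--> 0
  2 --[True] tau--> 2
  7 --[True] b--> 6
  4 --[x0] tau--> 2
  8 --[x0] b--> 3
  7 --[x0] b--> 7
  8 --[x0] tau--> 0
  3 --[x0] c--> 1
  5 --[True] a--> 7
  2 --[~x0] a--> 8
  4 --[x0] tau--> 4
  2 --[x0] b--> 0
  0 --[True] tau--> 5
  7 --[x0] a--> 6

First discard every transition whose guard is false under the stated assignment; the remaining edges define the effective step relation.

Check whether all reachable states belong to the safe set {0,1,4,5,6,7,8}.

Allowed set {0,1,4,5,6,7,8}
Reachable = {0,5,6,7}
  0: ok
  5: ok
  6: ok
  7: ok

Answer: INVARIANT HOLDS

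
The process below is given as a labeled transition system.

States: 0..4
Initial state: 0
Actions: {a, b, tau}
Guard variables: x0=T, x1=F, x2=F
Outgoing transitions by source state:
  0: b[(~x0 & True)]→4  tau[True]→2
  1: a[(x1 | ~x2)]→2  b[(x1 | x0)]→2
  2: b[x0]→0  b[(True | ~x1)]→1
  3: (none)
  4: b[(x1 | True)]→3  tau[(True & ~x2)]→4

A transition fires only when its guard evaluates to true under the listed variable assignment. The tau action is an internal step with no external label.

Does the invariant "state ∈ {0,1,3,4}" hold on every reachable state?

Safe = {0,1,3,4}
Reach set: {0,1,2}
  0: ✓
  1: ✓
  2: outside
counterexample path to 2: tau

Answer: INVARIANT VIOLATED at state 2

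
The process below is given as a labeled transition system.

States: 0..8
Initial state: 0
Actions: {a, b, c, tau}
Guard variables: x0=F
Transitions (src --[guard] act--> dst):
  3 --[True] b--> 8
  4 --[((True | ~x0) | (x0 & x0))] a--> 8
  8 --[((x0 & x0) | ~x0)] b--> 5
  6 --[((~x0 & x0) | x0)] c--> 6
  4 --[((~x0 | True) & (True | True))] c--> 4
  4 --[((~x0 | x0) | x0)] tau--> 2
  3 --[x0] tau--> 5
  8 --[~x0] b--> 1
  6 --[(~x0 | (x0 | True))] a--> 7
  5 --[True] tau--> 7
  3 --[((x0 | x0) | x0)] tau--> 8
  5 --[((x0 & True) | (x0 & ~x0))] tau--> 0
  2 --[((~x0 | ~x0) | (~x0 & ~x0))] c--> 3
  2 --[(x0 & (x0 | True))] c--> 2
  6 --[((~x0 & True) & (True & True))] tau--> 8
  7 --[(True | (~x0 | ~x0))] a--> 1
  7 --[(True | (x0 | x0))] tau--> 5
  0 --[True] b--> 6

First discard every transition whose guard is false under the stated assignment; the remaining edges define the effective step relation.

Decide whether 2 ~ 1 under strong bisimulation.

Answer: NOT BISIMILAR

Analysis:
Refine partition for ~:
  P[0] = {{0,1,2,3,4,5,6,7,8}}
  P[1] = {{0,3,8},{1},{2},{4},{5},{6,7}}
  P[2] = {{0},{1},{2},{3},{4},{5},{6},{7},{8}}
9 equivalence class(es) (converged in 3)
[2]={2}  [1]={1}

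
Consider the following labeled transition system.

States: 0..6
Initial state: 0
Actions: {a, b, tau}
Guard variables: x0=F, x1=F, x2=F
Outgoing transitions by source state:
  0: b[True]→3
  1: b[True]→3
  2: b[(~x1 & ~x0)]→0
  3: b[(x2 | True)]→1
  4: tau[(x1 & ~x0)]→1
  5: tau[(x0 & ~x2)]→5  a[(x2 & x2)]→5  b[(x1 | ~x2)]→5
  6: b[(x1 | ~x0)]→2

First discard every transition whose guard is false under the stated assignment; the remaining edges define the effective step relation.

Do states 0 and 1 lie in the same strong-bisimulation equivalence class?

Compute ~ classes (split until stable):
  P[0] = {{0,1,2,3,4,5,6}}
  P[1] = {{0,1,2,3,5,6},{4}}
2 equivalence class(es) (converged in 2)
[0]={0,1,2,3,5,6}  [1]={0,1,2,3,5,6}

Answer: BISIMILAR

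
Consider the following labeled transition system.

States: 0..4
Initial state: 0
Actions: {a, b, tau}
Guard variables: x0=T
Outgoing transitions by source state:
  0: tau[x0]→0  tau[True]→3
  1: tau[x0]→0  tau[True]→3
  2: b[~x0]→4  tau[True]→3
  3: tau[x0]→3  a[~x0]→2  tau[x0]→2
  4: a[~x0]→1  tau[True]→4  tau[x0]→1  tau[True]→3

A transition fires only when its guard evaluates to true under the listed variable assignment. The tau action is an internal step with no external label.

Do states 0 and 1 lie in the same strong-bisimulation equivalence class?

Refine partition for ~:
  round 0: {{0,1,2,3,4}}
1 equivalence class(es) (converged in 1)
class of 0: {0,1,2,3,4}; class of 1: {0,1,2,3,4}

Answer: BISIMILAR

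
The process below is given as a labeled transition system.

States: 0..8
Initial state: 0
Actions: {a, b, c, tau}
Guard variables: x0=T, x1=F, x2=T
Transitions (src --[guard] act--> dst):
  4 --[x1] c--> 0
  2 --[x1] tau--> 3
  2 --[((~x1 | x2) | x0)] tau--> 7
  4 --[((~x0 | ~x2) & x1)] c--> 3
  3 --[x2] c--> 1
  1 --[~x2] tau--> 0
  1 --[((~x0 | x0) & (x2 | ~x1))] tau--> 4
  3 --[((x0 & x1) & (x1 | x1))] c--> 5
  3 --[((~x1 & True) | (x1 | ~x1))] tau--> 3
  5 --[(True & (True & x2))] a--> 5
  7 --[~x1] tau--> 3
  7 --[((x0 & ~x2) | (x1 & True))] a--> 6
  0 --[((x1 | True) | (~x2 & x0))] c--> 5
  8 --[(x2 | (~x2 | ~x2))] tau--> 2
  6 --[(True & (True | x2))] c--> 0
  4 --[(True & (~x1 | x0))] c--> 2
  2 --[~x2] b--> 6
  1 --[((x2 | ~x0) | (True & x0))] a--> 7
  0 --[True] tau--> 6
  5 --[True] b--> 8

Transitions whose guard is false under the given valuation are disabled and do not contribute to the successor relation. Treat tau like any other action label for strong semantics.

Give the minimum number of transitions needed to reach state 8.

Answer: 2

Working:
Layered search for 8:
  Layer 0: {0}
  Layer 1: {5,6}
  Layer 2: {8}
8 enters at depth 2; path c·b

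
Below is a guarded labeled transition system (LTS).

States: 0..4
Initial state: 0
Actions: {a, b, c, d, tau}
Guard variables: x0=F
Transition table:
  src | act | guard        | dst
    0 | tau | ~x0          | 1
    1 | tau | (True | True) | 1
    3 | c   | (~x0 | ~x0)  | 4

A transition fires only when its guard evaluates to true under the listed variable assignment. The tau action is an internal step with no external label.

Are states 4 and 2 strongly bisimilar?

Answer: BISIMILAR

Working:
Refine partition for ~:
  π0 = {{0,1,2,3,4}}
  π1 = {{0,1},{2,4},{3}}
3 equivalence class(es) (converged in 2)
[4]={2,4}  [2]={2,4}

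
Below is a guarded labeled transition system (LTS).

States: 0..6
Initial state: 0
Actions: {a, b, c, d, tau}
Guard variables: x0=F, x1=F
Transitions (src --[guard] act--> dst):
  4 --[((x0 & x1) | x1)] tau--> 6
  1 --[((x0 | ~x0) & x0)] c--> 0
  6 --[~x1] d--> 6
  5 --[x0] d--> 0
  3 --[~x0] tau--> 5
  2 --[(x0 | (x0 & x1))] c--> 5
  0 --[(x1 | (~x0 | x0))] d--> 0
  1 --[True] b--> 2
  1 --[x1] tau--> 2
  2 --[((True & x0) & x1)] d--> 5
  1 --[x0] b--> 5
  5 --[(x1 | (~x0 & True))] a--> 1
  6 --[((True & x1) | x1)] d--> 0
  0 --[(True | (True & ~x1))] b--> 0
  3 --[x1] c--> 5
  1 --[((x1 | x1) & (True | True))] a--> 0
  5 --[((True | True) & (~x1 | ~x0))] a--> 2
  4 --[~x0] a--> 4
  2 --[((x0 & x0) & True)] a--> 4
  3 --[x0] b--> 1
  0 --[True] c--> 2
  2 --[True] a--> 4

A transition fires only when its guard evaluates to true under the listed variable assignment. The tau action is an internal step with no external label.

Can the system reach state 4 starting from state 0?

10 transition(s) survive guard evaluation.
L0 = {0}
L1 = {2}  now seen {0,2}
L2 = {4}  now seen {0,2,4}
Reachable = {0,2,4}
Path to 4: c·a

Answer: REACHABLE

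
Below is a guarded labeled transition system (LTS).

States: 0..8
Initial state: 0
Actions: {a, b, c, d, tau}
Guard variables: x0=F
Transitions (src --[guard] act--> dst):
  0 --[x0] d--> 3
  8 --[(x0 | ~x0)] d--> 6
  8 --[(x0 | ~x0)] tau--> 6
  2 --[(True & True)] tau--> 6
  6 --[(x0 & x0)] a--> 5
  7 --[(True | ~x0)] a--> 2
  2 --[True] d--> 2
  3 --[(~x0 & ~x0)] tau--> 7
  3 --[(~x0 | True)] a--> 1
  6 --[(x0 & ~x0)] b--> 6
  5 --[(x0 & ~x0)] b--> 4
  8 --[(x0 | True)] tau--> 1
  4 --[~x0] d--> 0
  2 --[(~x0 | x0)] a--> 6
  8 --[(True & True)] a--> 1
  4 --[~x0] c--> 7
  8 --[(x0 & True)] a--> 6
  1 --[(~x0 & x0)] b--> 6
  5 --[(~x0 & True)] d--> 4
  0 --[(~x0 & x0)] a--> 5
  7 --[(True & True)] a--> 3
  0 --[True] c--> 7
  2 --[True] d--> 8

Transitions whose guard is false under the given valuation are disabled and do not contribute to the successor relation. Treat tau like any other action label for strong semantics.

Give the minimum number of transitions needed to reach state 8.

Answer: 3

Trace:
BFS to 8:
  depth 0: {0}
  depth 1: {7}
  depth 2: {2,3}
  depth 3: {1,6,8}
depth(8)=3, e.g. c·a·d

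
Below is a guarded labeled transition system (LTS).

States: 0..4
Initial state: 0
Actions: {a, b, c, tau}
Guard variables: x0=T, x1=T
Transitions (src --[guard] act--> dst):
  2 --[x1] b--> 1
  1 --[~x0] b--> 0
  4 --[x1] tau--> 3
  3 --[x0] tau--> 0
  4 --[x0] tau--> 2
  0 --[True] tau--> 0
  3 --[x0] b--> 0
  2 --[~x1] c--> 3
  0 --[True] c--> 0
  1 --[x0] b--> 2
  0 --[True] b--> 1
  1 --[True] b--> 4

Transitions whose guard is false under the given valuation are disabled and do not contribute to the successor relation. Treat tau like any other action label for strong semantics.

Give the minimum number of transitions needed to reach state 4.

Answer: 2

Trace:
BFS to 4:
  depth 0: {0}
  depth 1: {1}
  depth 2: {2,4}
depth(4)=2, e.g. b·b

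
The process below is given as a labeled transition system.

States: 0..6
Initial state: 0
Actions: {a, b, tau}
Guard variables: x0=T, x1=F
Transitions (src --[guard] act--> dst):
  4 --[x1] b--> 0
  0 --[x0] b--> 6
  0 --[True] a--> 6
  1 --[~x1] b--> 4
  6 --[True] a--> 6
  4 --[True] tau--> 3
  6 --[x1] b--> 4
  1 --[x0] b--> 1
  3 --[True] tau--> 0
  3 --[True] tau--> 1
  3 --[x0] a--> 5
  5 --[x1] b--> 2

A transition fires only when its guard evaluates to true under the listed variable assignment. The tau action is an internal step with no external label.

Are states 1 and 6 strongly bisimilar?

Refine partition for ~:
  round 0: {{0,1,2,3,4,5,6}}
  round 1: {{0},{1},{2,5},{3},{4},{6}}
6 equivalence class(es) (converged in 2)
[1]={1}  [6]={6}

Answer: NOT BISIMILAR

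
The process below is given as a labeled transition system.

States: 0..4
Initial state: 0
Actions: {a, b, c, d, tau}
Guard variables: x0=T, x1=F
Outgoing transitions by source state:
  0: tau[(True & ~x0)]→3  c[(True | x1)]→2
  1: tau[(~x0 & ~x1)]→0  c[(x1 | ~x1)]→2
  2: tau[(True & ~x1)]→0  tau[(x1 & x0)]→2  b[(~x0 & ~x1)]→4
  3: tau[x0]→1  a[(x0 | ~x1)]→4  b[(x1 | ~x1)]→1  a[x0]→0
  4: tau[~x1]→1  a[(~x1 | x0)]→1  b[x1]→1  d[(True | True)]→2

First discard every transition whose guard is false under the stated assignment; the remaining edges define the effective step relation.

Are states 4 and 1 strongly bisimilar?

Answer: NOT BISIMILAR

Trace:
Refine partition for ~:
  P[0] = {{0,1,2,3,4}}
  P[1] = {{0,1},{2},{3},{4}}
Fixed point at round 2; 4 class(es).
4∈{4}, 1∈{0,1}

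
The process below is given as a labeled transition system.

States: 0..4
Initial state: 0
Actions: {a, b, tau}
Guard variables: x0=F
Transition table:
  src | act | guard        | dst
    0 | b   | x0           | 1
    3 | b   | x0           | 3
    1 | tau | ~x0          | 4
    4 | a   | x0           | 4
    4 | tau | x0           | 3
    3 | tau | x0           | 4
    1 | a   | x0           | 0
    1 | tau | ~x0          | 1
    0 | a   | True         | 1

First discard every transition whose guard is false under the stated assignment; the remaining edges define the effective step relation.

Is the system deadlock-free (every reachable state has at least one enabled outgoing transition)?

R = {0,1,4}
  0: a→1  [1 out]
  1: tau→1  tau→4  [2 out]
  4: ∅  [no exit]
Path to 4: a·tau

Answer: DEADLOCK at state 4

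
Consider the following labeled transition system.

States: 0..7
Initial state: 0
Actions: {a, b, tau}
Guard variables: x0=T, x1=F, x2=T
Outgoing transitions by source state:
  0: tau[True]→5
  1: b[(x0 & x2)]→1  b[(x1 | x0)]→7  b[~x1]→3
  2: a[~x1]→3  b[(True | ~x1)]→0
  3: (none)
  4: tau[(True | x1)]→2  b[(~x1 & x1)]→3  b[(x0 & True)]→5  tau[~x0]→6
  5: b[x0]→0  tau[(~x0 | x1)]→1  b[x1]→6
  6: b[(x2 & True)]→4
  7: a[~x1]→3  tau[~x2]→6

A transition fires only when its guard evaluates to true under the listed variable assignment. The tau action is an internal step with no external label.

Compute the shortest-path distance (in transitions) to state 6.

Answer: UNREACHABLE

Trace:
Layered search for 6:
  Layer 0: {0}
  Layer 1: {5}
6 never appears.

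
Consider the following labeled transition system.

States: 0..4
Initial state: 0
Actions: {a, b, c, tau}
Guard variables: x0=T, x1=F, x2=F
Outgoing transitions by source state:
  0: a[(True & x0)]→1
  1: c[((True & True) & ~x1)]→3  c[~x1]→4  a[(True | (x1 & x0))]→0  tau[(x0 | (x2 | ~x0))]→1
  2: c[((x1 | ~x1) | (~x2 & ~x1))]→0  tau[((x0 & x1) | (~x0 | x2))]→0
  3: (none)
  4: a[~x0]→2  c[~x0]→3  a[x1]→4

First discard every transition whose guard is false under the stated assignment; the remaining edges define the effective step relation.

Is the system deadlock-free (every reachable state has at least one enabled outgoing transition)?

Answer: DEADLOCK at state 3

Analysis:
Reach set: {0,1,3,4}
  0: a→1  [1 out]
  1: a→0  c→3  c→4  tau→1  [4 out]
  3: ∅  [no exit]
  4: ∅  [no exit]
witness 3: a·c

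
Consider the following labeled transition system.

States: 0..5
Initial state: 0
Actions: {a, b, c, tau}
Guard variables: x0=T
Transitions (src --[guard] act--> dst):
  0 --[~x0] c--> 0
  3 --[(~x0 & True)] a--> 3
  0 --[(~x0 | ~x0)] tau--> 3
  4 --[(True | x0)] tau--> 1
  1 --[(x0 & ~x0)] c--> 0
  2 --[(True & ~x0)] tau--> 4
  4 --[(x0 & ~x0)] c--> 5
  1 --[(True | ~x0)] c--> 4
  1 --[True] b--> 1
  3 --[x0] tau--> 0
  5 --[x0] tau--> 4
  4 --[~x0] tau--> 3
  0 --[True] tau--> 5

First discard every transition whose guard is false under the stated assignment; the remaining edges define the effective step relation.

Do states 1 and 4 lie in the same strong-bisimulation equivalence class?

Answer: NOT BISIMILAR

Working:
Bisimulation quotient by refinement:
  round 0: {{0,1,2,3,4,5}}
  round 1: {{0,3,4,5},{1},{2}}
  round 2: {{0,3,5},{1},{2},{4}}
  round 3: {{0,3},{1},{2},{4},{5}}
  round 4: {{0},{1},{2},{3},{4},{5}}
Fixed point at round 5; 6 class(es).
1∈{1}, 4∈{4}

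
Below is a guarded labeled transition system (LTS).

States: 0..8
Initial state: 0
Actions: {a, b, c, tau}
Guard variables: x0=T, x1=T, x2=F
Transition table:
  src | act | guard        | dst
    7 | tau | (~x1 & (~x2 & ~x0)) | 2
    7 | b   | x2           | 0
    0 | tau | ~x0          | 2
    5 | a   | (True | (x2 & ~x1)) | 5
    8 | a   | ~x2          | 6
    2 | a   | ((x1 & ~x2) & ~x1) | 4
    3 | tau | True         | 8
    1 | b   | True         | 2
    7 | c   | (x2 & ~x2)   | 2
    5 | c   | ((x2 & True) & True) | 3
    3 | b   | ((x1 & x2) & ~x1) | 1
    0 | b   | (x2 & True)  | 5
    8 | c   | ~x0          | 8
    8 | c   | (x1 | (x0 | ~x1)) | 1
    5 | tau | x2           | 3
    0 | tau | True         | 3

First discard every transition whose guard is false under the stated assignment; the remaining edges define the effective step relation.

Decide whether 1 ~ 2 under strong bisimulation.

Answer: NOT BISIMILAR

Analysis:
Bisimulation quotient by refinement:
  round 0: {{0,1,2,3,4,5,6,7,8}}
  round 1: {{0,3},{1},{2,4,6,7},{5},{8}}
  round 2: {{0},{1},{2,4,6,7},{3},{5},{8}}
Fixed point at round 3; 6 class(es).
1∈{1}, 2∈{2,4,6,7}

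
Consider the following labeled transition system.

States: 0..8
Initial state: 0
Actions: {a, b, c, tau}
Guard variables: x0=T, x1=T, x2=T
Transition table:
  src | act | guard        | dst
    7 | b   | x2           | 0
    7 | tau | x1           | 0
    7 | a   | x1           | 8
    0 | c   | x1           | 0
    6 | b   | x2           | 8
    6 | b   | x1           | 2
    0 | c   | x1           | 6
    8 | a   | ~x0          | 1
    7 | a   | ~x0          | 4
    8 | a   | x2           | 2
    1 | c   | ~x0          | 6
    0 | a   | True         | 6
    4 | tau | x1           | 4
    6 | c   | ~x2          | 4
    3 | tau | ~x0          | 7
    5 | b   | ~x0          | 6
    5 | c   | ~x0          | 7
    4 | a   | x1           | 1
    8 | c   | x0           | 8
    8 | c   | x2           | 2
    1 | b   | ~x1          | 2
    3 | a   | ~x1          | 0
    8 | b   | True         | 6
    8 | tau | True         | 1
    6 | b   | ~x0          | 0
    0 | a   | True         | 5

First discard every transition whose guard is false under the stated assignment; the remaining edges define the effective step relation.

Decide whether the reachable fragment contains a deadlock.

Reach set: {0,1,2,5,6,8}
  0: a→5  a→6  c→0  c→6  [4 exit(s)]
  1: ∅  [no exit]
  2: ∅  [no exit]
  5: ∅  [no exit]
  6: b→2  b→8  [2 exit(s)]
  8: a→2  b→6  c→2  c→8  tau→1  [5 exit(s)]
trace reaching 1: c·b·tau

Answer: DEADLOCK at state 1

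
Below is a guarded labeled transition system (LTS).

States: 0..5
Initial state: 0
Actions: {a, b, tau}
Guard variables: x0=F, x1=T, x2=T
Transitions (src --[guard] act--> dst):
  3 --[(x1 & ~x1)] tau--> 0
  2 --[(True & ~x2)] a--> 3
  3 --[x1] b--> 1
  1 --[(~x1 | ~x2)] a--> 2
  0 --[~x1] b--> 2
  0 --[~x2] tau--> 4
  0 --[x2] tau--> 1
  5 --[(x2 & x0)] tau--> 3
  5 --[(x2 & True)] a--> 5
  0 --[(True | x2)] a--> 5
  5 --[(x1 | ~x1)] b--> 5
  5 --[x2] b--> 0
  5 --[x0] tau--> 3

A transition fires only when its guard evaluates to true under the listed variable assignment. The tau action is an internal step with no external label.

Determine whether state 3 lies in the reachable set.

After dropping false guards: 6 live edges.
Layer 0: {0}
Layer 1: {1,5}  now seen {0,1,5}
Reach set: {0,1,5}

Answer: UNREACHABLE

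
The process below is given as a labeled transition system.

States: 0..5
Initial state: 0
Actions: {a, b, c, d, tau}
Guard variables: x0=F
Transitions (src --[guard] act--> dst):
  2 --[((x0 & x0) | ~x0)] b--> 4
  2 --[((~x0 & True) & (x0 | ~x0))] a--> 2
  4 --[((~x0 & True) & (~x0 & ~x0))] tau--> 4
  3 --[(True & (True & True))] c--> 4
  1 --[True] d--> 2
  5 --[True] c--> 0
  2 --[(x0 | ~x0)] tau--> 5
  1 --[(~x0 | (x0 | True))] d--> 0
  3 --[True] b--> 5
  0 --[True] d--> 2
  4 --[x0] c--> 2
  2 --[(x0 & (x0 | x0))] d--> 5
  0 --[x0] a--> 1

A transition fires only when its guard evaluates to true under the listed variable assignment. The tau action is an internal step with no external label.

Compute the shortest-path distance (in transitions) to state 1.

Breadth-first toward 1:
  Layer 0: {0}
  Layer 1: {2}
  Layer 2: {4,5}
1 never appears.

Answer: UNREACHABLE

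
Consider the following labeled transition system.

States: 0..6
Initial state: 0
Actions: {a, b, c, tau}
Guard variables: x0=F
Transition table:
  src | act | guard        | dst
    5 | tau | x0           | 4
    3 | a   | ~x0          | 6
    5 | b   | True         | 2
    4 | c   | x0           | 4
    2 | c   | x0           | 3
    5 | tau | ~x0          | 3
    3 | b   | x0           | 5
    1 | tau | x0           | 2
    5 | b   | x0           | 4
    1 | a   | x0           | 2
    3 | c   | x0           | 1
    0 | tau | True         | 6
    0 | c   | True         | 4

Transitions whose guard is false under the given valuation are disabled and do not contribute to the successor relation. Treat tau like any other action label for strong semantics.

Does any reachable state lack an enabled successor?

R = {0,4,6}
  0: c→4  tau→6  [2 exit(s)]
  4: ∅  [no exit]
  6: ∅  [no exit]
trace reaching 4: c

Answer: DEADLOCK at state 4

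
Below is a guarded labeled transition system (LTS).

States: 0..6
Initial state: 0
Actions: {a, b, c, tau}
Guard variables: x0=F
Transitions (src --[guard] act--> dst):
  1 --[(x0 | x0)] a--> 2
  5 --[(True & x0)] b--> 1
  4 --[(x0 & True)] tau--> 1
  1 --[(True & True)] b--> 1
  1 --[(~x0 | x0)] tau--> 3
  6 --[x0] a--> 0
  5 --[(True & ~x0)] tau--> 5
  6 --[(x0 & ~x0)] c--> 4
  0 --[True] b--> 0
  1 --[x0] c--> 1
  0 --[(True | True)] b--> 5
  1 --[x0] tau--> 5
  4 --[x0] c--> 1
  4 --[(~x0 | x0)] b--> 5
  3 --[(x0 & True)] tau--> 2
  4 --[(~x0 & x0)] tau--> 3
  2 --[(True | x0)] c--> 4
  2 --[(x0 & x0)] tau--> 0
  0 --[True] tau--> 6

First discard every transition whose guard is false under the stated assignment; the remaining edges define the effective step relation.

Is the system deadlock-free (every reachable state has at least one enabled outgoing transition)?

Reachable = {0,5,6}
  0: b→0  b→5  tau→6  [3 exit(s)]
  5: tau→5  [1 exit(s)]
  6: ∅  [no exit]
trace reaching 6: tau

Answer: DEADLOCK at state 6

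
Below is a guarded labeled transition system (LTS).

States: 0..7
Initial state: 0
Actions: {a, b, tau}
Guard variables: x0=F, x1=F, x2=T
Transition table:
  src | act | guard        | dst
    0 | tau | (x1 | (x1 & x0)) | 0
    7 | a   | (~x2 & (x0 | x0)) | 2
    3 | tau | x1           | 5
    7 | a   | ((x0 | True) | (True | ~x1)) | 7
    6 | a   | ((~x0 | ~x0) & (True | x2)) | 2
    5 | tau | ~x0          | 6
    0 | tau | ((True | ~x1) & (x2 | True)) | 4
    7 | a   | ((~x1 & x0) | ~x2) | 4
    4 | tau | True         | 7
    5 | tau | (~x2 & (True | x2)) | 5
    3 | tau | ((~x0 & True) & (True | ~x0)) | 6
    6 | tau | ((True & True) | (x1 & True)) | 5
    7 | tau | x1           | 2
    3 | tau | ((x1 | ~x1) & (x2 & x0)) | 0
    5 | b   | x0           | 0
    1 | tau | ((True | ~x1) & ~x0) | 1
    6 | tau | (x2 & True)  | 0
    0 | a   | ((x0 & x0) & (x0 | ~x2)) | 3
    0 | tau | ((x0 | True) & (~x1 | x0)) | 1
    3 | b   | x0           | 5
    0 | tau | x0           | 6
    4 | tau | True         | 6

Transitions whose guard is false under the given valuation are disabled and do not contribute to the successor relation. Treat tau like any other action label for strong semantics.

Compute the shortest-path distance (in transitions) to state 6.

BFS to 6:
  L0 = {0}
  L1 = {1,4}
  L2 = {6,7}
depth(6)=2, e.g. tau·tau

Answer: 2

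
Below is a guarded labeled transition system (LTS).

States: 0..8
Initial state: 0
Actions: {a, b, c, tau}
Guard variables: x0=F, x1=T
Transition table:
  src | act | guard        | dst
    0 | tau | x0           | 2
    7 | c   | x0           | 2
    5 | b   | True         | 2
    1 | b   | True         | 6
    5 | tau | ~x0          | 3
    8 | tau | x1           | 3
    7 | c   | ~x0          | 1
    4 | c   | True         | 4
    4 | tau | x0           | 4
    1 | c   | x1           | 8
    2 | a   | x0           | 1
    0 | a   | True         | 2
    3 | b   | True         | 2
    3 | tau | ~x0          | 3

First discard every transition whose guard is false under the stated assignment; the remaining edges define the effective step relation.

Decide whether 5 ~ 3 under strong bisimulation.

Compute ~ classes (split until stable):
  π0 = {{0,1,2,3,4,5,6,7,8}}
  π1 = {{0},{1},{2,6},{3,5},{4,7},{8}}
  π2 = {{0},{1},{2,6},{3,5},{4},{7},{8}}
7 equivalence class(es) (converged in 3)
5∈{3,5}, 3∈{3,5}

Answer: BISIMILAR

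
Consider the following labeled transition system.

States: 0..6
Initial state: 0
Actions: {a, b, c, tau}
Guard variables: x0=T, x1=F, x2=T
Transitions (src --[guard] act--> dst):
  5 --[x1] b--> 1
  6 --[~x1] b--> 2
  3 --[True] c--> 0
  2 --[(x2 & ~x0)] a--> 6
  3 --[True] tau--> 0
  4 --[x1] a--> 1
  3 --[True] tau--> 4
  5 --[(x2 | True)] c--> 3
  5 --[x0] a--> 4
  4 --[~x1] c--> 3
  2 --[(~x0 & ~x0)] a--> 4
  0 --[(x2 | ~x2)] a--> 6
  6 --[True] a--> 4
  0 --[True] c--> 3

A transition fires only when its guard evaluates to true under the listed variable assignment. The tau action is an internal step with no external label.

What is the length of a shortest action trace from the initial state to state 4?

Layered search for 4:
  L0 = {0}
  L1 = {3,6}
  L2 = {2,4}
depth(4)=2, e.g. a·a

Answer: 2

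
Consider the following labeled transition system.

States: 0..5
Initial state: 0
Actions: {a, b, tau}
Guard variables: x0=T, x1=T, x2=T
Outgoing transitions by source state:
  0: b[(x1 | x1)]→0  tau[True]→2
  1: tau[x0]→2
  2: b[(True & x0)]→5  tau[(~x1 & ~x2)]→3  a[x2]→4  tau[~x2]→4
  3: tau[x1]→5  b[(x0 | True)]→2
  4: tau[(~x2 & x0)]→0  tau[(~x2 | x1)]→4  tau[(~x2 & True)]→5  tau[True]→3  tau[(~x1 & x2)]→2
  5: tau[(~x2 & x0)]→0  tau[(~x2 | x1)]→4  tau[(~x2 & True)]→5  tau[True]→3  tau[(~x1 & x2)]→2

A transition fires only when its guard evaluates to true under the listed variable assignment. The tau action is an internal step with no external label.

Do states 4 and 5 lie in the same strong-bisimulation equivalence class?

Compute ~ classes (split until stable):
  P[0] = {{0,1,2,3,4,5}}
  P[1] = {{0,3},{1,4,5},{2}}
  P[2] = {{0},{1},{2},{3},{4,5}}
5 equivalence class(es) (converged in 3)
4∈{4,5}, 5∈{4,5}

Answer: BISIMILAR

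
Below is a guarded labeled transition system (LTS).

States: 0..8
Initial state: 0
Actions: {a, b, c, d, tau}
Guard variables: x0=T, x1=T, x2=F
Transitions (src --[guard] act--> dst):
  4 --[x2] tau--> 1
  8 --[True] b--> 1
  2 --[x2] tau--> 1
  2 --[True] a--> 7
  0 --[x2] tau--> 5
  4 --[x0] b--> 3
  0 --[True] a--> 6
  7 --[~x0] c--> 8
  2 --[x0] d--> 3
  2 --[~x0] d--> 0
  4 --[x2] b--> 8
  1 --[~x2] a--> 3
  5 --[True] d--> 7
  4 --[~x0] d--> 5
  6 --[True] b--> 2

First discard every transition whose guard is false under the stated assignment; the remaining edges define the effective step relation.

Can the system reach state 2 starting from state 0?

After dropping false guards: 8 live edges.
L0 = {0}
L1 = {6}  now seen {0,6}
L2 = {2}  now seen {0,2,6}
L3 = {3,7}  now seen {0,2,3,6,7}
R = {0,2,3,6,7}
Path to 2: a·b

Answer: REACHABLE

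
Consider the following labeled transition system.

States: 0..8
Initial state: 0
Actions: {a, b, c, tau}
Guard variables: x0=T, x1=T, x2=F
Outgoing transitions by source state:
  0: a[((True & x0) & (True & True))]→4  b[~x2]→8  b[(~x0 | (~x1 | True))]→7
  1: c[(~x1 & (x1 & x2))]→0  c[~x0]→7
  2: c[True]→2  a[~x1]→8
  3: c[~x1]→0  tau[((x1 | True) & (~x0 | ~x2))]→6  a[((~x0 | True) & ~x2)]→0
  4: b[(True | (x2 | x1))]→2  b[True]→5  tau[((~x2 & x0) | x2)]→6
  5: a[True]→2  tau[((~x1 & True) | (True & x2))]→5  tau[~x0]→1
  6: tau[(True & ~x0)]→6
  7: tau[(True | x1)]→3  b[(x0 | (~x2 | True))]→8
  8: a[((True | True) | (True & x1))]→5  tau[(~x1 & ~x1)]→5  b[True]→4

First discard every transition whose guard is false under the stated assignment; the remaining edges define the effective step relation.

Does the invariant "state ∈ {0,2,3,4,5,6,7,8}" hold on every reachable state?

Answer: INVARIANT HOLDS

Working:
Allowed set {0,2,3,4,5,6,7,8}
R = {0,2,3,4,5,6,7,8}
  0: ok
  2: ok
  3: ok
  4: ok
  5: ok
  6: ok
  7: ok
  8: ok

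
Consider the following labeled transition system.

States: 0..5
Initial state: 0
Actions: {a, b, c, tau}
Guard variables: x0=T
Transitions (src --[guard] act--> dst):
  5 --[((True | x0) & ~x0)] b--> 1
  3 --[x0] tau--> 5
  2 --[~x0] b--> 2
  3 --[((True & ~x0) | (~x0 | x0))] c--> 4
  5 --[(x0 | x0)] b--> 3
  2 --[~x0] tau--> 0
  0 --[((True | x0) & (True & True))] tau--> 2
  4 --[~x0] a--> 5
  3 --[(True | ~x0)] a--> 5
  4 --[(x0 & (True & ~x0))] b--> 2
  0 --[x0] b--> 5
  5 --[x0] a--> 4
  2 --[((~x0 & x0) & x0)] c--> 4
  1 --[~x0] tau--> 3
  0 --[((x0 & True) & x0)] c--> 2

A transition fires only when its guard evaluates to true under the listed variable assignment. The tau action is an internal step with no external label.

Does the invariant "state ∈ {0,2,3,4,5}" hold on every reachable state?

Answer: INVARIANT HOLDS

Trace:
Inv-set: {0,2,3,4,5}
R = {0,2,3,4,5}
  0: ✓
  2: ✓
  3: ✓
  4: ✓
  5: ✓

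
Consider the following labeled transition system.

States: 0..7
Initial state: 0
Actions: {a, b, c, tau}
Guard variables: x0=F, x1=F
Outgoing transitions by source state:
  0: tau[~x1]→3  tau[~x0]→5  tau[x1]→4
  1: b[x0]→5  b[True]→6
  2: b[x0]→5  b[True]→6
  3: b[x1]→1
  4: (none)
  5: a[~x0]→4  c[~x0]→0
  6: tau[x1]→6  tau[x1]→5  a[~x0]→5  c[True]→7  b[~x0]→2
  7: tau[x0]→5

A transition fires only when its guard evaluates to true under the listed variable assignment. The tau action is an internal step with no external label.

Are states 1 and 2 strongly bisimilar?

Answer: BISIMILAR

Analysis:
Bisimulation quotient by refinement:
  P[0] = {{0,1,2,3,4,5,6,7}}
  P[1] = {{0},{1,2},{3,4,7},{5},{6}}
stable after 2 split(s): 5 block(s)
[1]={1,2}  [2]={1,2}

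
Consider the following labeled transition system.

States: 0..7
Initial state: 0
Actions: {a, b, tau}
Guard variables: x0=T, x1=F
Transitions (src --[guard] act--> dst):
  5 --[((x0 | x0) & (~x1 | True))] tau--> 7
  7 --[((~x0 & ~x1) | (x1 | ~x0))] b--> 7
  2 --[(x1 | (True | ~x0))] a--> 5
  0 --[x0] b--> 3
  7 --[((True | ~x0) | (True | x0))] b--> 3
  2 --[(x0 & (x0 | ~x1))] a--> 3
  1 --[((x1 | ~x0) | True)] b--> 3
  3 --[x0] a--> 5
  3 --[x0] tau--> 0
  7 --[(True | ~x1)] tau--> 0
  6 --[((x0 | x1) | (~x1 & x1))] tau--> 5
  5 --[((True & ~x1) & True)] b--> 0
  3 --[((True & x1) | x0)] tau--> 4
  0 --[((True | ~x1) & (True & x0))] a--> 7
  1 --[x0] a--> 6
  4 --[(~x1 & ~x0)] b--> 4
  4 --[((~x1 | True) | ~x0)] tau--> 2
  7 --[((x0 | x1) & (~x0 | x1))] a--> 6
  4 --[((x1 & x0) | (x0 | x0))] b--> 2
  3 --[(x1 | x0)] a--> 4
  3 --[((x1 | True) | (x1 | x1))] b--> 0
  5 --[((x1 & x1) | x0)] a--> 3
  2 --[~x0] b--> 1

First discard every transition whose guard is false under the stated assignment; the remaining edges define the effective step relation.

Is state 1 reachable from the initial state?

Answer: UNREACHABLE

Trace:
After dropping false guards: 19 live edges.
Layer 0: {0}
Layer 1: {3,7}  total {0,3,7}
Layer 2: {4,5}  total {0,3,4,5,7}
Layer 3: {2}  total {0,2,3,4,5,7}
R = {0,2,3,4,5,7}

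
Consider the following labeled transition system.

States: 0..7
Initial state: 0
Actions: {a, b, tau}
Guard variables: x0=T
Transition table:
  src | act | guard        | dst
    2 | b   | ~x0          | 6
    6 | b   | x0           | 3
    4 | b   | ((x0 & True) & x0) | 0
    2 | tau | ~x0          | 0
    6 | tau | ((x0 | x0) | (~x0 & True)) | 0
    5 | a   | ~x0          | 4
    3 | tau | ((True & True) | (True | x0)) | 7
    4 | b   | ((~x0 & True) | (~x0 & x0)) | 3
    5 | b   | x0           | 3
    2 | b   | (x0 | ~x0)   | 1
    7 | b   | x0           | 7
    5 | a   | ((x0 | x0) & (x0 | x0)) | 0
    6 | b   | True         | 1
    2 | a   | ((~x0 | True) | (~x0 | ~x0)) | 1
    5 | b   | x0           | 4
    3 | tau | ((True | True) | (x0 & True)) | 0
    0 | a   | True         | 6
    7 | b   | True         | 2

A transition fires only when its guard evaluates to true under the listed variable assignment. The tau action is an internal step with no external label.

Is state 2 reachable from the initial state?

Answer: REACHABLE

Working:
14 transition(s) survive guard evaluation.
L0 = {0}
L1 = {6}  now seen {0,6}
L2 = {1,3}  now seen {0,1,3,6}
L3 = {7}  now seen {0,1,3,6,7}
L4 = {2}  now seen {0,1,2,3,6,7}
R = {0,1,2,3,6,7}
Path to 2: a·b·tau·b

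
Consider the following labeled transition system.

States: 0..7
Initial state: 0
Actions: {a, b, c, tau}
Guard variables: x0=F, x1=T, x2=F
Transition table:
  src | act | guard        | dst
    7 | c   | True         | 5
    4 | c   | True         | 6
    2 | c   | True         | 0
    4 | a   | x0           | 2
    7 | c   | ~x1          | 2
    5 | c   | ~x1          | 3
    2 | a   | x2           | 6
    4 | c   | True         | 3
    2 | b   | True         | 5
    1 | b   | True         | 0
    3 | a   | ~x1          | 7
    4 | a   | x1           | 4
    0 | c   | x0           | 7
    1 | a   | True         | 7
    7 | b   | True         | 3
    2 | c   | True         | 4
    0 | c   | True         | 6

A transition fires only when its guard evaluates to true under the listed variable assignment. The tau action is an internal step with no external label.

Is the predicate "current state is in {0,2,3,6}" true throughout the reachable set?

Allowed set {0,2,3,6}
Reachable = {0,6}
  0: safe
  6: safe

Answer: INVARIANT HOLDS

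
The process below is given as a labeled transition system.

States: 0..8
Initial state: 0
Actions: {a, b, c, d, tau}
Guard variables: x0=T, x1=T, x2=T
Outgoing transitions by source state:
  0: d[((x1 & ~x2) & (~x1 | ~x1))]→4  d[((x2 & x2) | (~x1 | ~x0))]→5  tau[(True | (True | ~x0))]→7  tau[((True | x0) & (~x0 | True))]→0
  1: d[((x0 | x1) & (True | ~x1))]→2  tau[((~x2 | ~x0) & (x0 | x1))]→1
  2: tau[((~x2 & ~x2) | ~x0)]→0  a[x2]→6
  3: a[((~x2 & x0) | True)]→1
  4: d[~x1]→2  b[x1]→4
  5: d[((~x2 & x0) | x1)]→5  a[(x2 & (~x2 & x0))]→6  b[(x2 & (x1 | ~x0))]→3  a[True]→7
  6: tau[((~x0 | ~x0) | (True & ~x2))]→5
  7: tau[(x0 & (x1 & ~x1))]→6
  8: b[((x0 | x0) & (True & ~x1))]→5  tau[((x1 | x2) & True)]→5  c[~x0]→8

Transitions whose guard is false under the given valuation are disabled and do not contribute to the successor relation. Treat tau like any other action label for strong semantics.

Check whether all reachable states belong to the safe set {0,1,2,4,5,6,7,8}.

Allowed set {0,1,2,4,5,6,7,8}
Reachable = {0,1,2,3,5,6,7}
  0: ok
  1: ok
  2: ok
  3: ✗ unsafe
  5: ok
  6: ok
  7: ok
witness against invariant: d·b → 3

Answer: INVARIANT VIOLATED at state 3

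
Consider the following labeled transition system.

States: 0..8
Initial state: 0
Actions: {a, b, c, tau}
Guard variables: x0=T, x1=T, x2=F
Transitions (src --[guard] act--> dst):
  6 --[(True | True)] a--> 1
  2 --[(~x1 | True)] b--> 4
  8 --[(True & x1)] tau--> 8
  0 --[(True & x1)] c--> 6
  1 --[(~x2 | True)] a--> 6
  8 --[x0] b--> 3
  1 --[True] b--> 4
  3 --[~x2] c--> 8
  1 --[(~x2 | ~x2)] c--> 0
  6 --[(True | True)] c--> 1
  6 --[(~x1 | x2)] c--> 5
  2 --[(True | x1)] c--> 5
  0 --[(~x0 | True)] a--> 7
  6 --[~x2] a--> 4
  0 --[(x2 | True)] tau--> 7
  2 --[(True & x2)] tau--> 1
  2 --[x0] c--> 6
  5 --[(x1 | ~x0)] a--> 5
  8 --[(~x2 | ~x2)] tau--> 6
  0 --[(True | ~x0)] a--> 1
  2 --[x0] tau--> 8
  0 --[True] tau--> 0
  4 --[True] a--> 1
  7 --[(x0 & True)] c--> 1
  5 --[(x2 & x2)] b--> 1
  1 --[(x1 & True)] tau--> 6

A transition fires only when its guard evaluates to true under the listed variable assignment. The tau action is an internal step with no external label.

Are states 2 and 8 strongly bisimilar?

Compute ~ classes (split until stable):
  P[0] = {{0,1,2,3,4,5,6,7,8}}
  P[1] = {{0},{1},{2},{3,7},{4,5},{6},{8}}
  P[2] = {{0},{1},{2},{3},{4},{5},{6},{7},{8}}
stable after 3 split(s): 9 block(s)
2∈{2}, 8∈{8}

Answer: NOT BISIMILAR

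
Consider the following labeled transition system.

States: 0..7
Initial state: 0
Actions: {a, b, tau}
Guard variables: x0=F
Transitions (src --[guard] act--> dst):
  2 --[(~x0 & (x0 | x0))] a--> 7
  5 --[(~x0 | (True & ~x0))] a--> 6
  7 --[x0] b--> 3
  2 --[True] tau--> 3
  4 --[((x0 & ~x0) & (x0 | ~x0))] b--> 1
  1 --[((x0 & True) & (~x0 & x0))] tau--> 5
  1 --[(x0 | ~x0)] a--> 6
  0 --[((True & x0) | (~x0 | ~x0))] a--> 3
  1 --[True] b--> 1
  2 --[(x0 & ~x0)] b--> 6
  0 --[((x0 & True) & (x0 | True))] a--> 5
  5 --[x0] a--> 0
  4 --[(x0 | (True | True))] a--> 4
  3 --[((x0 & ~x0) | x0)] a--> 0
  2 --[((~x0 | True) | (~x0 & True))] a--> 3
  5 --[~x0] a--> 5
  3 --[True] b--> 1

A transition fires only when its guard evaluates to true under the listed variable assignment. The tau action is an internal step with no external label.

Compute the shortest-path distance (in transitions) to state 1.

Answer: 2

Working:
Layered search for 1:
  depth 0: {0}
  depth 1: {3}
  depth 2: {1}
first hit 1 at d=2 via a·b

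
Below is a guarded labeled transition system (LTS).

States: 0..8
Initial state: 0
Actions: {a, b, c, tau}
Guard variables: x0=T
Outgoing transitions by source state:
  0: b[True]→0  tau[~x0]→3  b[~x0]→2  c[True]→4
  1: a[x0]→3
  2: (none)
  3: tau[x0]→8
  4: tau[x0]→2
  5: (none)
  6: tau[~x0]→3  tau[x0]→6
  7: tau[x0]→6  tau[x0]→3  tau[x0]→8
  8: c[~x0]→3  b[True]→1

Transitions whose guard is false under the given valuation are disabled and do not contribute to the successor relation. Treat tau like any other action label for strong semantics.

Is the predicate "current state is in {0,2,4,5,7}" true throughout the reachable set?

Safe = {0,2,4,5,7}
R = {0,2,4}
  0: safe
  2: safe
  4: safe

Answer: INVARIANT HOLDS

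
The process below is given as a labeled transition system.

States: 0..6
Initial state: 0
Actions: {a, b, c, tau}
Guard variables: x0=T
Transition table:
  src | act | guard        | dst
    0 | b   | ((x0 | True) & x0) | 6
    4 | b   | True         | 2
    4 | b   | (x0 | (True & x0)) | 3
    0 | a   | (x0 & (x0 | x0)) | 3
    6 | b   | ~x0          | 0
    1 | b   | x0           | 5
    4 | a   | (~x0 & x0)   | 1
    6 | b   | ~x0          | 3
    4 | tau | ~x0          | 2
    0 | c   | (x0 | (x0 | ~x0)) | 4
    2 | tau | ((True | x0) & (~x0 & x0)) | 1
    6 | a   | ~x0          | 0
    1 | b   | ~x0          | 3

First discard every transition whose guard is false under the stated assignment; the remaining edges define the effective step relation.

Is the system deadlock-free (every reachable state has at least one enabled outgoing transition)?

Answer: DEADLOCK at state 2

Analysis:
Reach set: {0,2,3,4,6}
  0: a→3  b→6  c→4  [3 exit(s)]
  2: ∅  [deadlock]
  3: ∅  [deadlock]
  4: b→2  b→3  [2 exit(s)]
  6: ∅  [deadlock]
witness 2: c·b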